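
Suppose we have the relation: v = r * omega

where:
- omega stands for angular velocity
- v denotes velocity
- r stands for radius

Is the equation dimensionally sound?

Yes

omega (angular velocity) has dimensions [T^-1].
v (velocity) has dimensions [L T^-1].
r (radius) has dimensions [L].

Left side: [L T^-1]
Right side: [L T^-1]

Both sides have the same dimensions, so the equation is dimensionally consistent.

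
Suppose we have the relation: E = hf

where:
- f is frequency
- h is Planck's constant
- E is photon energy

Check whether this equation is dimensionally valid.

Yes

f (frequency) has dimensions [T^-1].
h (Planck's constant) has dimensions [L^2 M T^-1].
E (photon energy) has dimensions [L^2 M T^-2].

Left side: [L^2 M T^-2]
Right side: [L^2 M T^-2]

Both sides have the same dimensions, so the equation is dimensionally consistent.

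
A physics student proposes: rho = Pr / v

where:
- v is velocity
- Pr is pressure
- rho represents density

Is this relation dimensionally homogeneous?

No

v (velocity) has dimensions [L T^-1].
Pr (pressure) has dimensions [L^-1 M T^-2].
rho (density) has dimensions [L^-3 M].

Left side: [L^-3 M]
Right side: [L^-2 M T^-1]

The two sides have different dimensions, so the equation is NOT dimensionally consistent.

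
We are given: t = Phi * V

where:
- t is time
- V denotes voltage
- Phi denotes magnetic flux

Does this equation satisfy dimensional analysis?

No

t (time) has dimensions [T].
V (voltage) has dimensions [I^-1 L^2 M T^-3].
Phi (magnetic flux) has dimensions [I^-1 L^2 M T^-2].

Left side: [T]
Right side: [I^-2 L^4 M^2 T^-5]

The two sides have different dimensions, so the equation is NOT dimensionally consistent.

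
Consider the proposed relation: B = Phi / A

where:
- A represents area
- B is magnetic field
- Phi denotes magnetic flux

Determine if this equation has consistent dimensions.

Yes

A (area) has dimensions [L^2].
B (magnetic field) has dimensions [I^-1 M T^-2].
Phi (magnetic flux) has dimensions [I^-1 L^2 M T^-2].

Left side: [I^-1 M T^-2]
Right side: [I^-1 M T^-2]

Both sides have the same dimensions, so the equation is dimensionally consistent.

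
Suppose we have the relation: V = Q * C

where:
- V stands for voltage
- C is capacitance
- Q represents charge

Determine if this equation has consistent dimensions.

No

V (voltage) has dimensions [I^-1 L^2 M T^-3].
C (capacitance) has dimensions [I^2 L^-2 M^-1 T^4].
Q (charge) has dimensions [I T].

Left side: [I^-1 L^2 M T^-3]
Right side: [I^3 L^-2 M^-1 T^5]

The two sides have different dimensions, so the equation is NOT dimensionally consistent.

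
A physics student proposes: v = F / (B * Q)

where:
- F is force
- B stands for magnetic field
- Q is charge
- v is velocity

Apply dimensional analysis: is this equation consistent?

Yes

F (force) has dimensions [L M T^-2].
B (magnetic field) has dimensions [I^-1 M T^-2].
Q (charge) has dimensions [I T].
v (velocity) has dimensions [L T^-1].

Left side: [L T^-1]
Right side: [L T^-1]

Both sides have the same dimensions, so the equation is dimensionally consistent.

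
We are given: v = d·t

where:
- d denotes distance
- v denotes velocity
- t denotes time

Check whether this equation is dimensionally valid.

No

d (distance) has dimensions [L].
v (velocity) has dimensions [L T^-1].
t (time) has dimensions [T].

Left side: [L T^-1]
Right side: [L T]

The two sides have different dimensions, so the equation is NOT dimensionally consistent.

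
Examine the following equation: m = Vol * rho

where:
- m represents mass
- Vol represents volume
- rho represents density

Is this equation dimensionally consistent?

Yes

m (mass) has dimensions [M].
Vol (volume) has dimensions [L^3].
rho (density) has dimensions [L^-3 M].

Left side: [M]
Right side: [M]

Both sides have the same dimensions, so the equation is dimensionally consistent.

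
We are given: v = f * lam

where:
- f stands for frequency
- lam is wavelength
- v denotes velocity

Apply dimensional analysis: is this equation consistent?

Yes

f (frequency) has dimensions [T^-1].
lam (wavelength) has dimensions [L].
v (velocity) has dimensions [L T^-1].

Left side: [L T^-1]
Right side: [L T^-1]

Both sides have the same dimensions, so the equation is dimensionally consistent.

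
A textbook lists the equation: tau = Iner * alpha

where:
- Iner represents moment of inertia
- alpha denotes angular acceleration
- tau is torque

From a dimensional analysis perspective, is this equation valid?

Yes

Iner (moment of inertia) has dimensions [L^2 M].
alpha (angular acceleration) has dimensions [T^-2].
tau (torque) has dimensions [L^2 M T^-2].

Left side: [L^2 M T^-2]
Right side: [L^2 M T^-2]

Both sides have the same dimensions, so the equation is dimensionally consistent.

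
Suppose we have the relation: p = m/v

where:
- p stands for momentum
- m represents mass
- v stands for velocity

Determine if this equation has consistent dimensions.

No

p (momentum) has dimensions [L M T^-1].
m (mass) has dimensions [M].
v (velocity) has dimensions [L T^-1].

Left side: [L M T^-1]
Right side: [L^-1 M T]

The two sides have different dimensions, so the equation is NOT dimensionally consistent.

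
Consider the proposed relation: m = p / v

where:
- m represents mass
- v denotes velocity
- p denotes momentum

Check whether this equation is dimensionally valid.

Yes

m (mass) has dimensions [M].
v (velocity) has dimensions [L T^-1].
p (momentum) has dimensions [L M T^-1].

Left side: [M]
Right side: [M]

Both sides have the same dimensions, so the equation is dimensionally consistent.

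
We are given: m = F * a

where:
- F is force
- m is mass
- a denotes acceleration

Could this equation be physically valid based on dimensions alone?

No

F (force) has dimensions [L M T^-2].
m (mass) has dimensions [M].
a (acceleration) has dimensions [L T^-2].

Left side: [M]
Right side: [L^2 M T^-4]

The two sides have different dimensions, so the equation is NOT dimensionally consistent.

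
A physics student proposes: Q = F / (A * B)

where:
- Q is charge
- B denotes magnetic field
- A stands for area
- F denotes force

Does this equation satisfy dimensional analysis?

No

Q (charge) has dimensions [I T].
B (magnetic field) has dimensions [I^-1 M T^-2].
A (area) has dimensions [L^2].
F (force) has dimensions [L M T^-2].

Left side: [I T]
Right side: [I L^-1]

The two sides have different dimensions, so the equation is NOT dimensionally consistent.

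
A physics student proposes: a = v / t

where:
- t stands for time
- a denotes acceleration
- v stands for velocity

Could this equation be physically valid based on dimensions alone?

Yes

t (time) has dimensions [T].
a (acceleration) has dimensions [L T^-2].
v (velocity) has dimensions [L T^-1].

Left side: [L T^-2]
Right side: [L T^-2]

Both sides have the same dimensions, so the equation is dimensionally consistent.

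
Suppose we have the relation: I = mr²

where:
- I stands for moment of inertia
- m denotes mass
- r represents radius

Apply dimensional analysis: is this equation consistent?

Yes

I (moment of inertia) has dimensions [L^2 M].
m (mass) has dimensions [M].
r (radius) has dimensions [L].

Left side: [L^2 M]
Right side: [L^2 M]

Both sides have the same dimensions, so the equation is dimensionally consistent.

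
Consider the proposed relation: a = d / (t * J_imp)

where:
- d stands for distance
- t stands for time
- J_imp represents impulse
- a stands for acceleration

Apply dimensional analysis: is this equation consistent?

No

d (distance) has dimensions [L].
t (time) has dimensions [T].
J_imp (impulse) has dimensions [L M T^-1].
a (acceleration) has dimensions [L T^-2].

Left side: [L T^-2]
Right side: [M^-1]

The two sides have different dimensions, so the equation is NOT dimensionally consistent.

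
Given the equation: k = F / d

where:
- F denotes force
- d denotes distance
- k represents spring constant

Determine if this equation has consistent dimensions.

Yes

F (force) has dimensions [L M T^-2].
d (distance) has dimensions [L].
k (spring constant) has dimensions [M T^-2].

Left side: [M T^-2]
Right side: [M T^-2]

Both sides have the same dimensions, so the equation is dimensionally consistent.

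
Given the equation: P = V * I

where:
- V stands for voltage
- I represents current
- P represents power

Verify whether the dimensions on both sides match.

Yes

V (voltage) has dimensions [I^-1 L^2 M T^-3].
I (current) has dimensions [I].
P (power) has dimensions [L^2 M T^-3].

Left side: [L^2 M T^-3]
Right side: [L^2 M T^-3]

Both sides have the same dimensions, so the equation is dimensionally consistent.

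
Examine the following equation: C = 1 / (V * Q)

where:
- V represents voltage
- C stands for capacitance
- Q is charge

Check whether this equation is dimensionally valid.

No

V (voltage) has dimensions [I^-1 L^2 M T^-3].
C (capacitance) has dimensions [I^2 L^-2 M^-1 T^4].
Q (charge) has dimensions [I T].

Left side: [I^2 L^-2 M^-1 T^4]
Right side: [L^-2 M^-1 T^2]

The two sides have different dimensions, so the equation is NOT dimensionally consistent.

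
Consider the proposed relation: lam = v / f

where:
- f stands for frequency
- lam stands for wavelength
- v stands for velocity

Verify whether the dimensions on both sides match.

Yes

f (frequency) has dimensions [T^-1].
lam (wavelength) has dimensions [L].
v (velocity) has dimensions [L T^-1].

Left side: [L]
Right side: [L]

Both sides have the same dimensions, so the equation is dimensionally consistent.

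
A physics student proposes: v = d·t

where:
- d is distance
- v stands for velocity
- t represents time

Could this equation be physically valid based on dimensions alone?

No

d (distance) has dimensions [L].
v (velocity) has dimensions [L T^-1].
t (time) has dimensions [T].

Left side: [L T^-1]
Right side: [L T]

The two sides have different dimensions, so the equation is NOT dimensionally consistent.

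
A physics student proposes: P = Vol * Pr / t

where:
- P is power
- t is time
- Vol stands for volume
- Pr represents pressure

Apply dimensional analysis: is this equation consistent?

Yes

P (power) has dimensions [L^2 M T^-3].
t (time) has dimensions [T].
Vol (volume) has dimensions [L^3].
Pr (pressure) has dimensions [L^-1 M T^-2].

Left side: [L^2 M T^-3]
Right side: [L^2 M T^-3]

Both sides have the same dimensions, so the equation is dimensionally consistent.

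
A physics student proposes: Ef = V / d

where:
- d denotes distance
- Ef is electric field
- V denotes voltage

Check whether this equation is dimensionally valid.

Yes

d (distance) has dimensions [L].
Ef (electric field) has dimensions [I^-1 L M T^-3].
V (voltage) has dimensions [I^-1 L^2 M T^-3].

Left side: [I^-1 L M T^-3]
Right side: [I^-1 L M T^-3]

Both sides have the same dimensions, so the equation is dimensionally consistent.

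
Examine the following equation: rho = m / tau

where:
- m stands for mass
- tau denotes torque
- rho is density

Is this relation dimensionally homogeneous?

No

m (mass) has dimensions [M].
tau (torque) has dimensions [L^2 M T^-2].
rho (density) has dimensions [L^-3 M].

Left side: [L^-3 M]
Right side: [L^-2 T^2]

The two sides have different dimensions, so the equation is NOT dimensionally consistent.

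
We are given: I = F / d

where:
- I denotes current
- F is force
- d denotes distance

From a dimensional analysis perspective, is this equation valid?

No

I (current) has dimensions [I].
F (force) has dimensions [L M T^-2].
d (distance) has dimensions [L].

Left side: [I]
Right side: [M T^-2]

The two sides have different dimensions, so the equation is NOT dimensionally consistent.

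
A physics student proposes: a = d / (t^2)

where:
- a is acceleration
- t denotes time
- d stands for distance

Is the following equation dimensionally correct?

Yes

a (acceleration) has dimensions [L T^-2].
t (time) has dimensions [T].
d (distance) has dimensions [L].

Left side: [L T^-2]
Right side: [L T^-2]

Both sides have the same dimensions, so the equation is dimensionally consistent.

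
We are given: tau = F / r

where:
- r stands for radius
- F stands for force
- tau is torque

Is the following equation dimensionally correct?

No

r (radius) has dimensions [L].
F (force) has dimensions [L M T^-2].
tau (torque) has dimensions [L^2 M T^-2].

Left side: [L^2 M T^-2]
Right side: [M T^-2]

The two sides have different dimensions, so the equation is NOT dimensionally consistent.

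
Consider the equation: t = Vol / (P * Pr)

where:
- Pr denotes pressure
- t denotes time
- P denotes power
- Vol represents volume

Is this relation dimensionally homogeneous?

No

Pr (pressure) has dimensions [L^-1 M T^-2].
t (time) has dimensions [T].
P (power) has dimensions [L^2 M T^-3].
Vol (volume) has dimensions [L^3].

Left side: [T]
Right side: [L^2 M^-2 T^5]

The two sides have different dimensions, so the equation is NOT dimensionally consistent.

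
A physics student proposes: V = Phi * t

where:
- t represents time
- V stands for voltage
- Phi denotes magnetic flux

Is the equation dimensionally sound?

No

t (time) has dimensions [T].
V (voltage) has dimensions [I^-1 L^2 M T^-3].
Phi (magnetic flux) has dimensions [I^-1 L^2 M T^-2].

Left side: [I^-1 L^2 M T^-3]
Right side: [I^-1 L^2 M T^-1]

The two sides have different dimensions, so the equation is NOT dimensionally consistent.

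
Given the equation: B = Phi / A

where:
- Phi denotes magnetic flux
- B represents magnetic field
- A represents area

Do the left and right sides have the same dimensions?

Yes

Phi (magnetic flux) has dimensions [I^-1 L^2 M T^-2].
B (magnetic field) has dimensions [I^-1 M T^-2].
A (area) has dimensions [L^2].

Left side: [I^-1 M T^-2]
Right side: [I^-1 M T^-2]

Both sides have the same dimensions, so the equation is dimensionally consistent.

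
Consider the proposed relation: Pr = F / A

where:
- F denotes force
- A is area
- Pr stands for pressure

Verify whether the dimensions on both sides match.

Yes

F (force) has dimensions [L M T^-2].
A (area) has dimensions [L^2].
Pr (pressure) has dimensions [L^-1 M T^-2].

Left side: [L^-1 M T^-2]
Right side: [L^-1 M T^-2]

Both sides have the same dimensions, so the equation is dimensionally consistent.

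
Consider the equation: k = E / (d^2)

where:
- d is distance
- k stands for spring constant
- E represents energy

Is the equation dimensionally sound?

Yes

d (distance) has dimensions [L].
k (spring constant) has dimensions [M T^-2].
E (energy) has dimensions [L^2 M T^-2].

Left side: [M T^-2]
Right side: [M T^-2]

Both sides have the same dimensions, so the equation is dimensionally consistent.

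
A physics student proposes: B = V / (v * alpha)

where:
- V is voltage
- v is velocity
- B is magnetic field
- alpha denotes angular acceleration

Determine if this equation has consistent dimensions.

No

V (voltage) has dimensions [I^-1 L^2 M T^-3].
v (velocity) has dimensions [L T^-1].
B (magnetic field) has dimensions [I^-1 M T^-2].
alpha (angular acceleration) has dimensions [T^-2].

Left side: [I^-1 M T^-2]
Right side: [I^-1 L M]

The two sides have different dimensions, so the equation is NOT dimensionally consistent.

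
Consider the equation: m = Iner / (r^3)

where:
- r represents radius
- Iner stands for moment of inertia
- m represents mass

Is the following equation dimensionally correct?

No

r (radius) has dimensions [L].
Iner (moment of inertia) has dimensions [L^2 M].
m (mass) has dimensions [M].

Left side: [M]
Right side: [L^-1 M]

The two sides have different dimensions, so the equation is NOT dimensionally consistent.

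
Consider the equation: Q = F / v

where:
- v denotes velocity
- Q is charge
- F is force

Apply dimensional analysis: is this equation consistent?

No

v (velocity) has dimensions [L T^-1].
Q (charge) has dimensions [I T].
F (force) has dimensions [L M T^-2].

Left side: [I T]
Right side: [M T^-1]

The two sides have different dimensions, so the equation is NOT dimensionally consistent.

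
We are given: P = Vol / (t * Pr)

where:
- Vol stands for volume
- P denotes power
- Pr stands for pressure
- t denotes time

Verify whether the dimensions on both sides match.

No

Vol (volume) has dimensions [L^3].
P (power) has dimensions [L^2 M T^-3].
Pr (pressure) has dimensions [L^-1 M T^-2].
t (time) has dimensions [T].

Left side: [L^2 M T^-3]
Right side: [L^4 M^-1 T]

The two sides have different dimensions, so the equation is NOT dimensionally consistent.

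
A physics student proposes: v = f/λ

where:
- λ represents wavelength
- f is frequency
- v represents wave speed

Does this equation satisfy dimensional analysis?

No

λ (wavelength) has dimensions [L].
f (frequency) has dimensions [T^-1].
v (wave speed) has dimensions [L T^-1].

Left side: [L T^-1]
Right side: [L^-1 T^-1]

The two sides have different dimensions, so the equation is NOT dimensionally consistent.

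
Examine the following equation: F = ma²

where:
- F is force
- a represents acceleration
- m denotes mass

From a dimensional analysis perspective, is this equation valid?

No

F (force) has dimensions [L M T^-2].
a (acceleration) has dimensions [L T^-2].
m (mass) has dimensions [M].

Left side: [L M T^-2]
Right side: [L^2 M T^-4]

The two sides have different dimensions, so the equation is NOT dimensionally consistent.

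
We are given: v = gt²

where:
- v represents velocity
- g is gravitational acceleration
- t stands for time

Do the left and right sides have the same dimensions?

No

v (velocity) has dimensions [L T^-1].
g (gravitational acceleration) has dimensions [L T^-2].
t (time) has dimensions [T].

Left side: [L T^-1]
Right side: [L]

The two sides have different dimensions, so the equation is NOT dimensionally consistent.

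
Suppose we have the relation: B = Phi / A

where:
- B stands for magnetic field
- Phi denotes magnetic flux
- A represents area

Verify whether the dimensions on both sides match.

Yes

B (magnetic field) has dimensions [I^-1 M T^-2].
Phi (magnetic flux) has dimensions [I^-1 L^2 M T^-2].
A (area) has dimensions [L^2].

Left side: [I^-1 M T^-2]
Right side: [I^-1 M T^-2]

Both sides have the same dimensions, so the equation is dimensionally consistent.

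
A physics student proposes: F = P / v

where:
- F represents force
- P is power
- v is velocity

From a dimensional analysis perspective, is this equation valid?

Yes

F (force) has dimensions [L M T^-2].
P (power) has dimensions [L^2 M T^-3].
v (velocity) has dimensions [L T^-1].

Left side: [L M T^-2]
Right side: [L M T^-2]

Both sides have the same dimensions, so the equation is dimensionally consistent.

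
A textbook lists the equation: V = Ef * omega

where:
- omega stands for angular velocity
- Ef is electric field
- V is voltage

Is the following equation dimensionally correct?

No

omega (angular velocity) has dimensions [T^-1].
Ef (electric field) has dimensions [I^-1 L M T^-3].
V (voltage) has dimensions [I^-1 L^2 M T^-3].

Left side: [I^-1 L^2 M T^-3]
Right side: [I^-1 L M T^-4]

The two sides have different dimensions, so the equation is NOT dimensionally consistent.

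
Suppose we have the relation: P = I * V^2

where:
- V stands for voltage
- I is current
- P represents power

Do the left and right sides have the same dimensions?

No

V (voltage) has dimensions [I^-1 L^2 M T^-3].
I (current) has dimensions [I].
P (power) has dimensions [L^2 M T^-3].

Left side: [L^2 M T^-3]
Right side: [I^-1 L^4 M^2 T^-6]

The two sides have different dimensions, so the equation is NOT dimensionally consistent.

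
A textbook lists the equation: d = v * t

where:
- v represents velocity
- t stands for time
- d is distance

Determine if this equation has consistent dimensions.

Yes

v (velocity) has dimensions [L T^-1].
t (time) has dimensions [T].
d (distance) has dimensions [L].

Left side: [L]
Right side: [L]

Both sides have the same dimensions, so the equation is dimensionally consistent.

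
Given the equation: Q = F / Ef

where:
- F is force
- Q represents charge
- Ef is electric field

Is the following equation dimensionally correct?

Yes

F (force) has dimensions [L M T^-2].
Q (charge) has dimensions [I T].
Ef (electric field) has dimensions [I^-1 L M T^-3].

Left side: [I T]
Right side: [I T]

Both sides have the same dimensions, so the equation is dimensionally consistent.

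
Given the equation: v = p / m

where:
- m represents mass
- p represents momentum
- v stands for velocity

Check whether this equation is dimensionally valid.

Yes

m (mass) has dimensions [M].
p (momentum) has dimensions [L M T^-1].
v (velocity) has dimensions [L T^-1].

Left side: [L T^-1]
Right side: [L T^-1]

Both sides have the same dimensions, so the equation is dimensionally consistent.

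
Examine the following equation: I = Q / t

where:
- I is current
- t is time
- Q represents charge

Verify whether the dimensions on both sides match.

Yes

I (current) has dimensions [I].
t (time) has dimensions [T].
Q (charge) has dimensions [I T].

Left side: [I]
Right side: [I]

Both sides have the same dimensions, so the equation is dimensionally consistent.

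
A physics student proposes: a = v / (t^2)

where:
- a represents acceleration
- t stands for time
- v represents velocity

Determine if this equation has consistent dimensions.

No

a (acceleration) has dimensions [L T^-2].
t (time) has dimensions [T].
v (velocity) has dimensions [L T^-1].

Left side: [L T^-2]
Right side: [L T^-3]

The two sides have different dimensions, so the equation is NOT dimensionally consistent.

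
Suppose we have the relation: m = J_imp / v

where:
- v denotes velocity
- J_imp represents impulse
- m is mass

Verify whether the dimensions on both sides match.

Yes

v (velocity) has dimensions [L T^-1].
J_imp (impulse) has dimensions [L M T^-1].
m (mass) has dimensions [M].

Left side: [M]
Right side: [M]

Both sides have the same dimensions, so the equation is dimensionally consistent.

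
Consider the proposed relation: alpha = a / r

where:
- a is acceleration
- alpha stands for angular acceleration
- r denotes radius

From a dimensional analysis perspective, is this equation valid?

Yes

a (acceleration) has dimensions [L T^-2].
alpha (angular acceleration) has dimensions [T^-2].
r (radius) has dimensions [L].

Left side: [T^-2]
Right side: [T^-2]

Both sides have the same dimensions, so the equation is dimensionally consistent.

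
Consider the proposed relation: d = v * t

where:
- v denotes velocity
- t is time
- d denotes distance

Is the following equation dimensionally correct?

Yes

v (velocity) has dimensions [L T^-1].
t (time) has dimensions [T].
d (distance) has dimensions [L].

Left side: [L]
Right side: [L]

Both sides have the same dimensions, so the equation is dimensionally consistent.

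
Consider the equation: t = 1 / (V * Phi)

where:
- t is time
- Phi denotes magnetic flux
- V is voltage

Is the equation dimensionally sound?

No

t (time) has dimensions [T].
Phi (magnetic flux) has dimensions [I^-1 L^2 M T^-2].
V (voltage) has dimensions [I^-1 L^2 M T^-3].

Left side: [T]
Right side: [I^2 L^-4 M^-2 T^5]

The two sides have different dimensions, so the equation is NOT dimensionally consistent.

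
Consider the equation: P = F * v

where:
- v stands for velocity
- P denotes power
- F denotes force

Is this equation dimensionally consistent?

Yes

v (velocity) has dimensions [L T^-1].
P (power) has dimensions [L^2 M T^-3].
F (force) has dimensions [L M T^-2].

Left side: [L^2 M T^-3]
Right side: [L^2 M T^-3]

Both sides have the same dimensions, so the equation is dimensionally consistent.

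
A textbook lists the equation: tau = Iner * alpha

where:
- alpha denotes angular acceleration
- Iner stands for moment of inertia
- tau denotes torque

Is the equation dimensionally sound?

Yes

alpha (angular acceleration) has dimensions [T^-2].
Iner (moment of inertia) has dimensions [L^2 M].
tau (torque) has dimensions [L^2 M T^-2].

Left side: [L^2 M T^-2]
Right side: [L^2 M T^-2]

Both sides have the same dimensions, so the equation is dimensionally consistent.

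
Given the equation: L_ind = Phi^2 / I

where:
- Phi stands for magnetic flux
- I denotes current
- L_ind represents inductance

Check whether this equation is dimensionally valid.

No

Phi (magnetic flux) has dimensions [I^-1 L^2 M T^-2].
I (current) has dimensions [I].
L_ind (inductance) has dimensions [I^-2 L^2 M T^-2].

Left side: [I^-2 L^2 M T^-2]
Right side: [I^-3 L^4 M^2 T^-4]

The two sides have different dimensions, so the equation is NOT dimensionally consistent.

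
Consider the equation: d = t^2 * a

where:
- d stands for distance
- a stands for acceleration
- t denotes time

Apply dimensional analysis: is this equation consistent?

Yes

d (distance) has dimensions [L].
a (acceleration) has dimensions [L T^-2].
t (time) has dimensions [T].

Left side: [L]
Right side: [L]

Both sides have the same dimensions, so the equation is dimensionally consistent.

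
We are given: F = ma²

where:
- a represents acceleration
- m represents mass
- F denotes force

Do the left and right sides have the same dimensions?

No

a (acceleration) has dimensions [L T^-2].
m (mass) has dimensions [M].
F (force) has dimensions [L M T^-2].

Left side: [L M T^-2]
Right side: [L^2 M T^-4]

The two sides have different dimensions, so the equation is NOT dimensionally consistent.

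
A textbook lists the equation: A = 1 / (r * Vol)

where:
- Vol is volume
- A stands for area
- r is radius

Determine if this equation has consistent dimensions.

No

Vol (volume) has dimensions [L^3].
A (area) has dimensions [L^2].
r (radius) has dimensions [L].

Left side: [L^2]
Right side: [L^-4]

The two sides have different dimensions, so the equation is NOT dimensionally consistent.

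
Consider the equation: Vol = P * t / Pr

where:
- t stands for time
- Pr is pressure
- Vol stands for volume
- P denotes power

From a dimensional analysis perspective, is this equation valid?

Yes

t (time) has dimensions [T].
Pr (pressure) has dimensions [L^-1 M T^-2].
Vol (volume) has dimensions [L^3].
P (power) has dimensions [L^2 M T^-3].

Left side: [L^3]
Right side: [L^3]

Both sides have the same dimensions, so the equation is dimensionally consistent.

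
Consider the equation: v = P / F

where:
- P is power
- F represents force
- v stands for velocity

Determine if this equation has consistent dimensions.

Yes

P (power) has dimensions [L^2 M T^-3].
F (force) has dimensions [L M T^-2].
v (velocity) has dimensions [L T^-1].

Left side: [L T^-1]
Right side: [L T^-1]

Both sides have the same dimensions, so the equation is dimensionally consistent.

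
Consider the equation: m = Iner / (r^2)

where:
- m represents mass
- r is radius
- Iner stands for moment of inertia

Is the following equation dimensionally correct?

Yes

m (mass) has dimensions [M].
r (radius) has dimensions [L].
Iner (moment of inertia) has dimensions [L^2 M].

Left side: [M]
Right side: [M]

Both sides have the same dimensions, so the equation is dimensionally consistent.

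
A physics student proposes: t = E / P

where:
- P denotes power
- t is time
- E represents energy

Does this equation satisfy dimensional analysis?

Yes

P (power) has dimensions [L^2 M T^-3].
t (time) has dimensions [T].
E (energy) has dimensions [L^2 M T^-2].

Left side: [T]
Right side: [T]

Both sides have the same dimensions, so the equation is dimensionally consistent.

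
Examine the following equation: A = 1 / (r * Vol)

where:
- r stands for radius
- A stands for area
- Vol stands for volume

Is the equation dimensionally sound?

No

r (radius) has dimensions [L].
A (area) has dimensions [L^2].
Vol (volume) has dimensions [L^3].

Left side: [L^2]
Right side: [L^-4]

The two sides have different dimensions, so the equation is NOT dimensionally consistent.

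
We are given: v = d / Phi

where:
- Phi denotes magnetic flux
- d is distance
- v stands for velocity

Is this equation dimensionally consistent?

No

Phi (magnetic flux) has dimensions [I^-1 L^2 M T^-2].
d (distance) has dimensions [L].
v (velocity) has dimensions [L T^-1].

Left side: [L T^-1]
Right side: [I L^-1 M^-1 T^2]

The two sides have different dimensions, so the equation is NOT dimensionally consistent.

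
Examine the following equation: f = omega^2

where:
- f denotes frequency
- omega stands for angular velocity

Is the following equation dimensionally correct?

No

f (frequency) has dimensions [T^-1].
omega (angular velocity) has dimensions [T^-1].

Left side: [T^-1]
Right side: [T^-2]

The two sides have different dimensions, so the equation is NOT dimensionally consistent.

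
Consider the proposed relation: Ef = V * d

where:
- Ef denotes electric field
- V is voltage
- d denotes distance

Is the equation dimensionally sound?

No

Ef (electric field) has dimensions [I^-1 L M T^-3].
V (voltage) has dimensions [I^-1 L^2 M T^-3].
d (distance) has dimensions [L].

Left side: [I^-1 L M T^-3]
Right side: [I^-1 L^3 M T^-3]

The two sides have different dimensions, so the equation is NOT dimensionally consistent.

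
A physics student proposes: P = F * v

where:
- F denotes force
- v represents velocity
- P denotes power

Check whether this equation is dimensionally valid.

Yes

F (force) has dimensions [L M T^-2].
v (velocity) has dimensions [L T^-1].
P (power) has dimensions [L^2 M T^-3].

Left side: [L^2 M T^-3]
Right side: [L^2 M T^-3]

Both sides have the same dimensions, so the equation is dimensionally consistent.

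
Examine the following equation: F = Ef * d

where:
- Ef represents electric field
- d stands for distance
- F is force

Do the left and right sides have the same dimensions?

No

Ef (electric field) has dimensions [I^-1 L M T^-3].
d (distance) has dimensions [L].
F (force) has dimensions [L M T^-2].

Left side: [L M T^-2]
Right side: [I^-1 L^2 M T^-3]

The two sides have different dimensions, so the equation is NOT dimensionally consistent.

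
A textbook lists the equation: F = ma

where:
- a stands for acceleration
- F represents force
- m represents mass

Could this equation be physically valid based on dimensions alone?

Yes

a (acceleration) has dimensions [L T^-2].
F (force) has dimensions [L M T^-2].
m (mass) has dimensions [M].

Left side: [L M T^-2]
Right side: [L M T^-2]

Both sides have the same dimensions, so the equation is dimensionally consistent.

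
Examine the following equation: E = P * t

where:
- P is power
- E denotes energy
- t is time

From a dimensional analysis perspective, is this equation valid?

Yes

P (power) has dimensions [L^2 M T^-3].
E (energy) has dimensions [L^2 M T^-2].
t (time) has dimensions [T].

Left side: [L^2 M T^-2]
Right side: [L^2 M T^-2]

Both sides have the same dimensions, so the equation is dimensionally consistent.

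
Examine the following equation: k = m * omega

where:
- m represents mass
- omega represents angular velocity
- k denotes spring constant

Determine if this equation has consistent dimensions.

No

m (mass) has dimensions [M].
omega (angular velocity) has dimensions [T^-1].
k (spring constant) has dimensions [M T^-2].

Left side: [M T^-2]
Right side: [M T^-1]

The two sides have different dimensions, so the equation is NOT dimensionally consistent.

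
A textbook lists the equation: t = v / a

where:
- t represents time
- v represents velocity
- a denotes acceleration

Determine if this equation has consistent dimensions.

Yes

t (time) has dimensions [T].
v (velocity) has dimensions [L T^-1].
a (acceleration) has dimensions [L T^-2].

Left side: [T]
Right side: [T]

Both sides have the same dimensions, so the equation is dimensionally consistent.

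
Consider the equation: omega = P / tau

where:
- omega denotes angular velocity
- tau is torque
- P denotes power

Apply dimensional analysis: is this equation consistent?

Yes

omega (angular velocity) has dimensions [T^-1].
tau (torque) has dimensions [L^2 M T^-2].
P (power) has dimensions [L^2 M T^-3].

Left side: [T^-1]
Right side: [T^-1]

Both sides have the same dimensions, so the equation is dimensionally consistent.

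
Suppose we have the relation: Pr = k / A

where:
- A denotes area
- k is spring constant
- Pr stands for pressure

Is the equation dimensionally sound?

No

A (area) has dimensions [L^2].
k (spring constant) has dimensions [M T^-2].
Pr (pressure) has dimensions [L^-1 M T^-2].

Left side: [L^-1 M T^-2]
Right side: [L^-2 M T^-2]

The two sides have different dimensions, so the equation is NOT dimensionally consistent.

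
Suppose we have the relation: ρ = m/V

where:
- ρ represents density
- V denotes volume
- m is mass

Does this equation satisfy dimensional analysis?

Yes

ρ (density) has dimensions [L^-3 M].
V (volume) has dimensions [L^3].
m (mass) has dimensions [M].

Left side: [L^-3 M]
Right side: [L^-3 M]

Both sides have the same dimensions, so the equation is dimensionally consistent.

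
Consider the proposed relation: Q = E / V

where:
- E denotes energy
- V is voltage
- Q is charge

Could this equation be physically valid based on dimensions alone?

Yes

E (energy) has dimensions [L^2 M T^-2].
V (voltage) has dimensions [I^-1 L^2 M T^-3].
Q (charge) has dimensions [I T].

Left side: [I T]
Right side: [I T]

Both sides have the same dimensions, so the equation is dimensionally consistent.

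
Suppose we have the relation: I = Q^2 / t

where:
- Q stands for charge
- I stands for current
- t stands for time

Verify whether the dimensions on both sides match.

No

Q (charge) has dimensions [I T].
I (current) has dimensions [I].
t (time) has dimensions [T].

Left side: [I]
Right side: [I^2 T]

The two sides have different dimensions, so the equation is NOT dimensionally consistent.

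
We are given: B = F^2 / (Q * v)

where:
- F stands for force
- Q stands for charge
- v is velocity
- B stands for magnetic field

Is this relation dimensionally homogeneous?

No

F (force) has dimensions [L M T^-2].
Q (charge) has dimensions [I T].
v (velocity) has dimensions [L T^-1].
B (magnetic field) has dimensions [I^-1 M T^-2].

Left side: [I^-1 M T^-2]
Right side: [I^-1 L M^2 T^-4]

The two sides have different dimensions, so the equation is NOT dimensionally consistent.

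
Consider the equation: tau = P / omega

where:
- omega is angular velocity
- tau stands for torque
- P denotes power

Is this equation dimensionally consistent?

Yes

omega (angular velocity) has dimensions [T^-1].
tau (torque) has dimensions [L^2 M T^-2].
P (power) has dimensions [L^2 M T^-3].

Left side: [L^2 M T^-2]
Right side: [L^2 M T^-2]

Both sides have the same dimensions, so the equation is dimensionally consistent.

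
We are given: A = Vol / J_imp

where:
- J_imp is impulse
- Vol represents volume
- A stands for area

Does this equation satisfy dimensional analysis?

No

J_imp (impulse) has dimensions [L M T^-1].
Vol (volume) has dimensions [L^3].
A (area) has dimensions [L^2].

Left side: [L^2]
Right side: [L^2 M^-1 T]

The two sides have different dimensions, so the equation is NOT dimensionally consistent.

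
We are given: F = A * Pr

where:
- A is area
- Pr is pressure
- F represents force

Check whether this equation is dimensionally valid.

Yes

A (area) has dimensions [L^2].
Pr (pressure) has dimensions [L^-1 M T^-2].
F (force) has dimensions [L M T^-2].

Left side: [L M T^-2]
Right side: [L M T^-2]

Both sides have the same dimensions, so the equation is dimensionally consistent.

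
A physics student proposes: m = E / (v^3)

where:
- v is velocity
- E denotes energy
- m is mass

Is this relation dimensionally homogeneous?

No

v (velocity) has dimensions [L T^-1].
E (energy) has dimensions [L^2 M T^-2].
m (mass) has dimensions [M].

Left side: [M]
Right side: [L^-1 M T]

The two sides have different dimensions, so the equation is NOT dimensionally consistent.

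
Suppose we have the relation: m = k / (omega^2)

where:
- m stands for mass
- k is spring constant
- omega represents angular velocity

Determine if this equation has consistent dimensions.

Yes

m (mass) has dimensions [M].
k (spring constant) has dimensions [M T^-2].
omega (angular velocity) has dimensions [T^-1].

Left side: [M]
Right side: [M]

Both sides have the same dimensions, so the equation is dimensionally consistent.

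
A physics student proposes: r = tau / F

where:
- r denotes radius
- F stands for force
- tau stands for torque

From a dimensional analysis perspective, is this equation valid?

Yes

r (radius) has dimensions [L].
F (force) has dimensions [L M T^-2].
tau (torque) has dimensions [L^2 M T^-2].

Left side: [L]
Right side: [L]

Both sides have the same dimensions, so the equation is dimensionally consistent.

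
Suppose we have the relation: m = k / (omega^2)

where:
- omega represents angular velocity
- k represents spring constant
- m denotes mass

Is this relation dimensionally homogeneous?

Yes

omega (angular velocity) has dimensions [T^-1].
k (spring constant) has dimensions [M T^-2].
m (mass) has dimensions [M].

Left side: [M]
Right side: [M]

Both sides have the same dimensions, so the equation is dimensionally consistent.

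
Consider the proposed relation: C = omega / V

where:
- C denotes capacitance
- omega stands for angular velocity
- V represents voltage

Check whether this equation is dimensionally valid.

No

C (capacitance) has dimensions [I^2 L^-2 M^-1 T^4].
omega (angular velocity) has dimensions [T^-1].
V (voltage) has dimensions [I^-1 L^2 M T^-3].

Left side: [I^2 L^-2 M^-1 T^4]
Right side: [I L^-2 M^-1 T^2]

The two sides have different dimensions, so the equation is NOT dimensionally consistent.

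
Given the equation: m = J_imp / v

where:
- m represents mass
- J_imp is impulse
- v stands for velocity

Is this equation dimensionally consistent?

Yes

m (mass) has dimensions [M].
J_imp (impulse) has dimensions [L M T^-1].
v (velocity) has dimensions [L T^-1].

Left side: [M]
Right side: [M]

Both sides have the same dimensions, so the equation is dimensionally consistent.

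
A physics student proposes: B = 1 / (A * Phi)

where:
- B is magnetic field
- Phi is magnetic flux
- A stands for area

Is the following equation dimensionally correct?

No

B (magnetic field) has dimensions [I^-1 M T^-2].
Phi (magnetic flux) has dimensions [I^-1 L^2 M T^-2].
A (area) has dimensions [L^2].

Left side: [I^-1 M T^-2]
Right side: [I L^-4 M^-1 T^2]

The two sides have different dimensions, so the equation is NOT dimensionally consistent.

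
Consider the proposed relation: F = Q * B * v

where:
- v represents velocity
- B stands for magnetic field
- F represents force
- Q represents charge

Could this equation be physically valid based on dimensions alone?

Yes

v (velocity) has dimensions [L T^-1].
B (magnetic field) has dimensions [I^-1 M T^-2].
F (force) has dimensions [L M T^-2].
Q (charge) has dimensions [I T].

Left side: [L M T^-2]
Right side: [L M T^-2]

Both sides have the same dimensions, so the equation is dimensionally consistent.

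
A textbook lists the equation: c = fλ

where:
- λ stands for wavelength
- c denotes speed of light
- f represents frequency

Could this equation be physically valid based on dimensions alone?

Yes

λ (wavelength) has dimensions [L].
c (speed of light) has dimensions [L T^-1].
f (frequency) has dimensions [T^-1].

Left side: [L T^-1]
Right side: [L T^-1]

Both sides have the same dimensions, so the equation is dimensionally consistent.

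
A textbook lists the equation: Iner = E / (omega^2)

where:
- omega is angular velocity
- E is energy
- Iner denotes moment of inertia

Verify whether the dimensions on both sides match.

Yes

omega (angular velocity) has dimensions [T^-1].
E (energy) has dimensions [L^2 M T^-2].
Iner (moment of inertia) has dimensions [L^2 M].

Left side: [L^2 M]
Right side: [L^2 M]

Both sides have the same dimensions, so the equation is dimensionally consistent.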